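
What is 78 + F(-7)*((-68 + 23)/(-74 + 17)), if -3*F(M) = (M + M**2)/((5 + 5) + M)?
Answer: 1412/19 ≈ 74.316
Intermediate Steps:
F(M) = -(M + M**2)/(3*(10 + M)) (F(M) = -(M + M**2)/(3*((5 + 5) + M)) = -(M + M**2)/(3*(10 + M)))
78 + F(-7)*((-68 + 23)/(-74 + 17)) = 78 + (-1*(-7)*(1 - 7)/(30 + 3*(-7)))*((-68 + 23)/(-74 + 17)) = 78 + (-1*(-7)*(-6)/(30 - 21))*(-45/(-57)) = 78 + (-1*(-7)*(-6)/9)*(-45*(-1/57)) = 78 - 1*(-7)*1/9*(-6)*(15/19) = 78 - 14/3*15/19 = 78 - 70/19 = 1412/19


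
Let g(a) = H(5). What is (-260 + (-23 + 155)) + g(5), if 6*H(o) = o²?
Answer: -743/6 ≈ -123.83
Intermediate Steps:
H(o) = o²/6
g(a) = 25/6 (g(a) = (⅙)*5² = (⅙)*25 = 25/6)
(-260 + (-23 + 155)) + g(5) = (-260 + (-23 + 155)) + 25/6 = (-260 + 132) + 25/6 = -128 + 25/6 = -743/6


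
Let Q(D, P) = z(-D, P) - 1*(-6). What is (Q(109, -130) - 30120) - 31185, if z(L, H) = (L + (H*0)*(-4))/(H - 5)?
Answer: -8275256/135 ≈ -61298.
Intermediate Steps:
z(L, H) = L/(-5 + H) (z(L, H) = (L + 0*(-4))/(-5 + H) = (L + 0)/(-5 + H) = L/(-5 + H))
Q(D, P) = 6 - D/(-5 + P) (Q(D, P) = (-D)/(-5 + P) - 1*(-6) = -D/(-5 + P) + 6 = 6 - D/(-5 + P))
(Q(109, -130) - 30120) - 31185 = ((-30 - 1*109 + 6*(-130))/(-5 - 130) - 30120) - 31185 = ((-30 - 109 - 780)/(-135) - 30120) - 31185 = (-1/135*(-919) - 30120) - 31185 = (919/135 - 30120) - 31185 = -4065281/135 - 31185 = -8275256/135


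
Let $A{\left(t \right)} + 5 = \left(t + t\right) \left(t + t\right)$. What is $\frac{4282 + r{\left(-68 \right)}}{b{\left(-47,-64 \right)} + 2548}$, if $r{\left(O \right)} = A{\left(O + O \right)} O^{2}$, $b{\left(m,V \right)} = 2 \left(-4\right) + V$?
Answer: $\frac{171041589}{1238} \approx 1.3816 \cdot 10^{5}$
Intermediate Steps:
$b{\left(m,V \right)} = -8 + V$
$A{\left(t \right)} = -5 + 4 t^{2}$ ($A{\left(t \right)} = -5 + \left(t + t\right) \left(t + t\right) = -5 + 2 t 2 t = -5 + 4 t^{2}$)
$r{\left(O \right)} = O^{2} \left(-5 + 16 O^{2}\right)$ ($r{\left(O \right)} = \left(-5 + 4 \left(O + O\right)^{2}\right) O^{2} = \left(-5 + 4 \left(2 O\right)^{2}\right) O^{2} = \left(-5 + 4 \cdot 4 O^{2}\right) O^{2} = \left(-5 + 16 O^{2}\right) O^{2} = O^{2} \left(-5 + 16 O^{2}\right)$)
$\frac{4282 + r{\left(-68 \right)}}{b{\left(-47,-64 \right)} + 2548} = \frac{4282 + \left(-68\right)^{2} \left(-5 + 16 \left(-68\right)^{2}\right)}{\left(-8 - 64\right) + 2548} = \frac{4282 + 4624 \left(-5 + 16 \cdot 4624\right)}{-72 + 2548} = \frac{4282 + 4624 \left(-5 + 73984\right)}{2476} = \left(4282 + 4624 \cdot 73979\right) \frac{1}{2476} = \left(4282 + 342078896\right) \frac{1}{2476} = 342083178 \cdot \frac{1}{2476} = \frac{171041589}{1238}$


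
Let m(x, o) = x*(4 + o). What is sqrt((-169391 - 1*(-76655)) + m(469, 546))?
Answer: sqrt(165214) ≈ 406.47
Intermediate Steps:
sqrt((-169391 - 1*(-76655)) + m(469, 546)) = sqrt((-169391 - 1*(-76655)) + 469*(4 + 546)) = sqrt((-169391 + 76655) + 469*550) = sqrt(-92736 + 257950) = sqrt(165214)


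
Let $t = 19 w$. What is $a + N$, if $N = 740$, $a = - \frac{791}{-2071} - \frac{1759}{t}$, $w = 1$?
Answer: $\frac{1341600}{2071} \approx 647.8$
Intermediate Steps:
$t = 19$ ($t = 19 \cdot 1 = 19$)
$a = - \frac{190940}{2071}$ ($a = - \frac{791}{-2071} - \frac{1759}{19} = \left(-791\right) \left(- \frac{1}{2071}\right) - \frac{1759}{19} = \frac{791}{2071} - \frac{1759}{19} = - \frac{190940}{2071} \approx -92.197$)
$a + N = - \frac{190940}{2071} + 740 = \frac{1341600}{2071}$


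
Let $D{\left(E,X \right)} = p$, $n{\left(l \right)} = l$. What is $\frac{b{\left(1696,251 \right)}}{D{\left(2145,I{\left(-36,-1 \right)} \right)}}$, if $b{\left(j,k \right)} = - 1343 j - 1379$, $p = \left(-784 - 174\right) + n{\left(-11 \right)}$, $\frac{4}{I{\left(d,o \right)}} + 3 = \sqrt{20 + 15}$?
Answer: $\frac{119953}{51} \approx 2352.0$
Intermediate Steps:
$I{\left(d,o \right)} = \frac{4}{-3 + \sqrt{35}}$ ($I{\left(d,o \right)} = \frac{4}{-3 + \sqrt{20 + 15}} = \frac{4}{-3 + \sqrt{35}}$)
$p = -969$ ($p = \left(-784 - 174\right) - 11 = -958 - 11 = -969$)
$D{\left(E,X \right)} = -969$
$b{\left(j,k \right)} = -1379 - 1343 j$ ($b{\left(j,k \right)} = - 1343 j - 1379 = -1379 - 1343 j$)
$\frac{b{\left(1696,251 \right)}}{D{\left(2145,I{\left(-36,-1 \right)} \right)}} = \frac{-1379 - 2277728}{-969} = \left(-1379 - 2277728\right) \left(- \frac{1}{969}\right) = \left(-2279107\right) \left(- \frac{1}{969}\right) = \frac{119953}{51}$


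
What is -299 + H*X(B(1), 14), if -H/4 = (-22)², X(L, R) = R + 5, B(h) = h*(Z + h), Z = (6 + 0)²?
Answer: -37083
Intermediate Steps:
Z = 36 (Z = 6² = 36)
B(h) = h*(36 + h)
X(L, R) = 5 + R
H = -1936 (H = -4*(-22)² = -4*484 = -1936)
-299 + H*X(B(1), 14) = -299 - 1936*(5 + 14) = -299 - 1936*19 = -299 - 36784 = -37083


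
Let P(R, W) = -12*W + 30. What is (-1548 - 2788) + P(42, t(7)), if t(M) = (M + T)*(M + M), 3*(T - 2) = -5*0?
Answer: -5818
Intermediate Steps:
T = 2 (T = 2 + (-5*0)/3 = 2 + (1/3)*0 = 2 + 0 = 2)
t(M) = 2*M*(2 + M) (t(M) = (M + 2)*(M + M) = (2 + M)*(2*M) = 2*M*(2 + M))
P(R, W) = 30 - 12*W
(-1548 - 2788) + P(42, t(7)) = (-1548 - 2788) + (30 - 24*7*(2 + 7)) = -4336 + (30 - 24*7*9) = -4336 + (30 - 12*126) = -4336 + (30 - 1512) = -4336 - 1482 = -5818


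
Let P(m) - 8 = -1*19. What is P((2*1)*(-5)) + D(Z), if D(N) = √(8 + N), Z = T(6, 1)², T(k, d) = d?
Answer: -8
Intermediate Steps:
Z = 1 (Z = 1² = 1)
P(m) = -11 (P(m) = 8 - 1*19 = 8 - 19 = -11)
P((2*1)*(-5)) + D(Z) = -11 + √(8 + 1) = -11 + √9 = -11 + 3 = -8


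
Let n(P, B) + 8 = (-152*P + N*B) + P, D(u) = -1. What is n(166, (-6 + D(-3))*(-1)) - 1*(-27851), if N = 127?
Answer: 3666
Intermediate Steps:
n(P, B) = -8 - 151*P + 127*B (n(P, B) = -8 + ((-152*P + 127*B) + P) = -8 + (-151*P + 127*B) = -8 - 151*P + 127*B)
n(166, (-6 + D(-3))*(-1)) - 1*(-27851) = (-8 - 151*166 + 127*((-6 - 1)*(-1))) - 1*(-27851) = (-8 - 25066 + 127*(-7*(-1))) + 27851 = (-8 - 25066 + 127*7) + 27851 = (-8 - 25066 + 889) + 27851 = -24185 + 27851 = 3666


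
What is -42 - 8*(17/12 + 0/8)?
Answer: -160/3 ≈ -53.333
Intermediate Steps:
-42 - 8*(17/12 + 0/8) = -42 - 8*(17*(1/12) + 0*(⅛)) = -42 - 8*(17/12 + 0) = -42 - 8*17/12 = -42 - 34/3 = -160/3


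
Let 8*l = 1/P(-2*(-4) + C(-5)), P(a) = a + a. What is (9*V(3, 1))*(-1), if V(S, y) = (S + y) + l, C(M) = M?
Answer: -579/16 ≈ -36.188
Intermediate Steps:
P(a) = 2*a
l = 1/48 (l = 1/(8*((2*(-2*(-4) - 5)))) = 1/(8*((2*(8 - 5)))) = 1/(8*((2*3))) = (⅛)/6 = (⅛)*(⅙) = 1/48 ≈ 0.020833)
V(S, y) = 1/48 + S + y (V(S, y) = (S + y) + 1/48 = 1/48 + S + y)
(9*V(3, 1))*(-1) = (9*(1/48 + 3 + 1))*(-1) = (9*(193/48))*(-1) = (579/16)*(-1) = -579/16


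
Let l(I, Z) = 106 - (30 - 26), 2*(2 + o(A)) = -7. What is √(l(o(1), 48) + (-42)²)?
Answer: √1866 ≈ 43.197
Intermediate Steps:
o(A) = -11/2 (o(A) = -2 + (½)*(-7) = -2 - 7/2 = -11/2)
l(I, Z) = 102 (l(I, Z) = 106 - 1*4 = 106 - 4 = 102)
√(l(o(1), 48) + (-42)²) = √(102 + (-42)²) = √(102 + 1764) = √1866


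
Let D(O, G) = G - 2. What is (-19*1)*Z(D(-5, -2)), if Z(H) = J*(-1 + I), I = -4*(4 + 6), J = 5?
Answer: 3895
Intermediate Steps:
I = -40 (I = -4*10 = -40)
D(O, G) = -2 + G
Z(H) = -205 (Z(H) = 5*(-1 - 40) = 5*(-41) = -205)
(-19*1)*Z(D(-5, -2)) = -19*1*(-205) = -19*(-205) = 3895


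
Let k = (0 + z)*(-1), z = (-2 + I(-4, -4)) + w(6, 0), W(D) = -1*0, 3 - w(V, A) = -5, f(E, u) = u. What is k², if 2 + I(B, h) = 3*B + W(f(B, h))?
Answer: 64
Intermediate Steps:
w(V, A) = 8 (w(V, A) = 3 - 1*(-5) = 3 + 5 = 8)
W(D) = 0
I(B, h) = -2 + 3*B (I(B, h) = -2 + (3*B + 0) = -2 + 3*B)
z = -8 (z = (-2 + (-2 + 3*(-4))) + 8 = (-2 + (-2 - 12)) + 8 = (-2 - 14) + 8 = -16 + 8 = -8)
k = 8 (k = (0 - 8)*(-1) = -8*(-1) = 8)
k² = 8² = 64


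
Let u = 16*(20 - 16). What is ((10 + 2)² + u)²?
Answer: 43264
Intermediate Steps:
u = 64 (u = 16*4 = 64)
((10 + 2)² + u)² = ((10 + 2)² + 64)² = (12² + 64)² = (144 + 64)² = 208² = 43264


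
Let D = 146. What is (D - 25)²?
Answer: 14641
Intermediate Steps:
(D - 25)² = (146 - 25)² = 121² = 14641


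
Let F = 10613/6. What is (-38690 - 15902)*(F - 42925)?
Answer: 6740392352/3 ≈ 2.2468e+9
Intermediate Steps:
F = 10613/6 (F = (1/6)*10613 = 10613/6 ≈ 1768.8)
(-38690 - 15902)*(F - 42925) = (-38690 - 15902)*(10613/6 - 42925) = -54592*(-246937/6) = 6740392352/3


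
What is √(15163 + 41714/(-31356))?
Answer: √414081512494/5226 ≈ 123.13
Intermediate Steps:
√(15163 + 41714/(-31356)) = √(15163 + 41714*(-1/31356)) = √(15163 - 20857/15678) = √(237704657/15678) = √414081512494/5226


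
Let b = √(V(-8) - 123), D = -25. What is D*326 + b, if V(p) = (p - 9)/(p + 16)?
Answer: -8150 + I*√2002/4 ≈ -8150.0 + 11.186*I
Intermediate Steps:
V(p) = (-9 + p)/(16 + p)
b = I*√2002/4 (b = √((-9 - 8)/(16 - 8) - 123) = √(-17/8 - 123) = √(-1001/8) = I*√2002/4 ≈ 11.186*I)
D*326 + b = -25*326 + I*√2002/4 = -8150 + I*√2002/4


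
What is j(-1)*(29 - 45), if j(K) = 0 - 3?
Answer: 48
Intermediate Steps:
j(K) = -3
j(-1)*(29 - 45) = -3*(29 - 45) = -3*(-16) = 48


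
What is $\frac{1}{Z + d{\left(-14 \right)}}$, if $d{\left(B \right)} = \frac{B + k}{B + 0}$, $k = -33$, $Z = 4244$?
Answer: $\frac{14}{59463} \approx 0.00023544$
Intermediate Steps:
$d{\left(B \right)} = \frac{-33 + B}{B}$ ($d{\left(B \right)} = \frac{B - 33}{B + 0} = \frac{-33 + B}{B}$)
$\frac{1}{Z + d{\left(-14 \right)}} = \frac{1}{4244 + \frac{-33 - 14}{-14}} = \frac{1}{4244 - - \frac{47}{14}} = \frac{1}{4244 + \frac{47}{14}} = \frac{1}{\frac{59463}{14}} = \frac{14}{59463}$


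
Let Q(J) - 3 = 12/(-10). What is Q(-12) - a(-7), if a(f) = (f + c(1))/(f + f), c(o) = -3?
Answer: 38/35 ≈ 1.0857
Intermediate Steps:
Q(J) = 9/5 (Q(J) = 3 + 12/(-10) = 3 + 12*(-⅒) = 3 - 6/5 = 9/5)
a(f) = (-3 + f)/(2*f) (a(f) = (f - 3)/(f + f) = (-3 + f)/((2*f)) = (-3 + f)*(1/(2*f)) = (-3 + f)/(2*f))
Q(-12) - a(-7) = 9/5 - (-3 - 7)/(2*(-7)) = 9/5 - (-1)*(-10)/(2*7) = 9/5 - 1*5/7 = 9/5 - 5/7 = 38/35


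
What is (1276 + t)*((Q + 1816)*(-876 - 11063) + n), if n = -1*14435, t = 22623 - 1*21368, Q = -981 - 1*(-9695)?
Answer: -318227957755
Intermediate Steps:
Q = 8714 (Q = -981 + 9695 = 8714)
t = 1255 (t = 22623 - 21368 = 1255)
n = -14435
(1276 + t)*((Q + 1816)*(-876 - 11063) + n) = (1276 + 1255)*((8714 + 1816)*(-876 - 11063) - 14435) = 2531*(10530*(-11939) - 14435) = 2531*(-125717670 - 14435) = 2531*(-125732105) = -318227957755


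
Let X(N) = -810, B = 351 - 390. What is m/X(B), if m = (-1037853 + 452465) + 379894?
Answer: 34249/135 ≈ 253.70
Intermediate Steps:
B = -39
m = -205494 (m = -585388 + 379894 = -205494)
m/X(B) = -205494/(-810) = -205494*(-1/810) = 34249/135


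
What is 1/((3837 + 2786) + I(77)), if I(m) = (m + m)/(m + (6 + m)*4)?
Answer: 409/2708961 ≈ 0.00015098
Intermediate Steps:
I(m) = 2*m/(24 + 5*m) (I(m) = (2*m)/(m + (24 + 4*m)) = (2*m)/(24 + 5*m) = 2*m/(24 + 5*m))
1/((3837 + 2786) + I(77)) = 1/((3837 + 2786) + 2*77/(24 + 5*77)) = 1/(6623 + 2*77/(24 + 385)) = 1/(6623 + 2*77/409) = 1/(6623 + 2*77*(1/409)) = 1/(6623 + 154/409) = 1/(2708961/409) = 409/2708961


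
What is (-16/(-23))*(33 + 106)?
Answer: 2224/23 ≈ 96.696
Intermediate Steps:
(-16/(-23))*(33 + 106) = -16*(-1/23)*139 = (16/23)*139 = 2224/23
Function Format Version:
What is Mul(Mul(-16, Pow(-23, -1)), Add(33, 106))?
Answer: Rational(2224, 23) ≈ 96.696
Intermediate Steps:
Mul(Mul(-16, Pow(-23, -1)), Add(33, 106)) = Mul(Mul(-16, Rational(-1, 23)), 139) = Mul(Rational(16, 23), 139) = Rational(2224, 23)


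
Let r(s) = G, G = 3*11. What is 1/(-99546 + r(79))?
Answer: -1/99513 ≈ -1.0049e-5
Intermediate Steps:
G = 33
r(s) = 33
1/(-99546 + r(79)) = 1/(-99546 + 33) = 1/(-99513) = -1/99513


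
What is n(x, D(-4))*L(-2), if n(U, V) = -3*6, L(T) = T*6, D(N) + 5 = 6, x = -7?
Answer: 216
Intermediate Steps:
D(N) = 1 (D(N) = -5 + 6 = 1)
L(T) = 6*T
n(U, V) = -18
n(x, D(-4))*L(-2) = -108*(-2) = -18*(-12) = 216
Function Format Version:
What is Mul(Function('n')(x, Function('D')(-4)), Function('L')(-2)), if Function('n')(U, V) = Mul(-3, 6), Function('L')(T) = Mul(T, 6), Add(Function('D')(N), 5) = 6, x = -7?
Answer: 216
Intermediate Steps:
Function('D')(N) = 1 (Function('D')(N) = Add(-5, 6) = 1)
Function('L')(T) = Mul(6, T)
Function('n')(U, V) = -18
Mul(Function('n')(x, Function('D')(-4)), Function('L')(-2)) = Mul(-18, Mul(6, -2)) = Mul(-18, -12) = 216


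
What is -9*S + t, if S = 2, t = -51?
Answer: -69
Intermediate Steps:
-9*S + t = -9*2 - 51 = -18 - 51 = -69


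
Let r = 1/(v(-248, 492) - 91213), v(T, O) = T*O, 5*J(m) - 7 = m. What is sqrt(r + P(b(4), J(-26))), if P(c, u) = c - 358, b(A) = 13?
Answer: I*sqrt(15685979435374)/213229 ≈ 18.574*I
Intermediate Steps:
J(m) = 7/5 + m/5
v(T, O) = O*T
P(c, u) = -358 + c
r = -1/213229 (r = 1/(492*(-248) - 91213) = 1/(-122016 - 91213) = 1/(-213229) = -1/213229 ≈ -4.6898e-6)
sqrt(r + P(b(4), J(-26))) = sqrt(-1/213229 + (-358 + 13)) = sqrt(-1/213229 - 345) = sqrt(-73564006/213229) = I*sqrt(15685979435374)/213229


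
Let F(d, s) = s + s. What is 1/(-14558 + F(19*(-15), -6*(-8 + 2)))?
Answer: -1/14486 ≈ -6.9032e-5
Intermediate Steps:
F(d, s) = 2*s
1/(-14558 + F(19*(-15), -6*(-8 + 2))) = 1/(-14558 + 2*(-6*(-8 + 2))) = 1/(-14558 + 2*(-6*(-6))) = 1/(-14558 + 2*36) = 1/(-14558 + 72) = 1/(-14486) = -1/14486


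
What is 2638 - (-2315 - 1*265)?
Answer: 5218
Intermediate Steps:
2638 - (-2315 - 1*265) = 2638 - (-2315 - 265) = 2638 - 1*(-2580) = 2638 + 2580 = 5218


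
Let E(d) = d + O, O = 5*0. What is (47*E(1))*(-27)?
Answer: -1269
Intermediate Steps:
O = 0
E(d) = d (E(d) = d + 0 = d)
(47*E(1))*(-27) = (47*1)*(-27) = 47*(-27) = -1269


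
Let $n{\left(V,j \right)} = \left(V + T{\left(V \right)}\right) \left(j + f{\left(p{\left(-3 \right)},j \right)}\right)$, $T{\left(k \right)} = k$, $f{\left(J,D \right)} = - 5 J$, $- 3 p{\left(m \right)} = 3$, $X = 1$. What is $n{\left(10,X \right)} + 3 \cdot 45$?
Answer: $255$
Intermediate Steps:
$p{\left(m \right)} = -1$ ($p{\left(m \right)} = \left(- \frac{1}{3}\right) 3 = -1$)
$n{\left(V,j \right)} = 2 V \left(5 + j\right)$ ($n{\left(V,j \right)} = \left(V + V\right) \left(j - -5\right) = 2 V \left(j + 5\right) = 2 V \left(5 + j\right)$)
$n{\left(10,X \right)} + 3 \cdot 45 = 2 \cdot 10 \left(5 + 1\right) + 3 \cdot 45 = 2 \cdot 10 \cdot 6 + 135 = 120 + 135 = 255$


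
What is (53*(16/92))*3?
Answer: 636/23 ≈ 27.652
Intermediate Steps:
(53*(16/92))*3 = (53*(16*(1/92)))*3 = (53*(4/23))*3 = (212/23)*3 = 636/23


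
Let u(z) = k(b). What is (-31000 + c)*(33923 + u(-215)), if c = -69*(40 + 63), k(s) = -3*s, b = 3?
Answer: -1292360798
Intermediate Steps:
u(z) = -9 (u(z) = -3*3 = -9)
c = -7107 (c = -69*103 = -7107)
(-31000 + c)*(33923 + u(-215)) = (-31000 - 7107)*(33923 - 9) = -38107*33914 = -1292360798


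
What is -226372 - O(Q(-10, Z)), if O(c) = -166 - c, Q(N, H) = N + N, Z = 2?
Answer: -226226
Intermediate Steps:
Q(N, H) = 2*N
-226372 - O(Q(-10, Z)) = -226372 - (-166 - 2*(-10)) = -226372 - (-166 - 1*(-20)) = -226372 - (-166 + 20) = -226372 - 1*(-146) = -226372 + 146 = -226226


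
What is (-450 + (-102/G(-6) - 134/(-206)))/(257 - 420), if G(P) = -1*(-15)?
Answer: 234917/83945 ≈ 2.7985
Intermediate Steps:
G(P) = 15
(-450 + (-102/G(-6) - 134/(-206)))/(257 - 420) = (-450 + (-102/15 - 134/(-206)))/(257 - 420) = (-450 + (-102*1/15 - 134*(-1/206)))/(-163) = (-450 + (-34/5 + 67/103))*(-1/163) = (-450 - 3167/515)*(-1/163) = -234917/515*(-1/163) = 234917/83945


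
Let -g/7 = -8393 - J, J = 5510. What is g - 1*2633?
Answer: 94688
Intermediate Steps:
g = 97321 (g = -7*(-8393 - 1*5510) = -7*(-8393 - 5510) = -7*(-13903) = 97321)
g - 1*2633 = 97321 - 1*2633 = 97321 - 2633 = 94688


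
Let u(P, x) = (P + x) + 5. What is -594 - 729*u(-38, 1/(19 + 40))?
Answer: 1383588/59 ≈ 23451.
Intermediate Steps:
u(P, x) = 5 + P + x
-594 - 729*u(-38, 1/(19 + 40)) = -594 - 729*(5 - 38 + 1/(19 + 40)) = -594 - 729*(5 - 38 + 1/59) = -594 - 729*(-1946/59) = -594 + 1418634/59 = 1383588/59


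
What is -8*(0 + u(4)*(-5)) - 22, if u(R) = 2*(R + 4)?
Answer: 618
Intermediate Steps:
u(R) = 8 + 2*R (u(R) = 2*(4 + R) = 8 + 2*R)
-8*(0 + u(4)*(-5)) - 22 = -8*(0 + (8 + 2*4)*(-5)) - 22 = -8*(0 + (8 + 8)*(-5)) - 22 = -8*(0 + 16*(-5)) - 22 = -8*(0 - 80) - 22 = -8*(-80) - 22 = 640 - 22 = 618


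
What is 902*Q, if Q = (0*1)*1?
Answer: 0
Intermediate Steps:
Q = 0 (Q = 0*1 = 0)
902*Q = 902*0 = 0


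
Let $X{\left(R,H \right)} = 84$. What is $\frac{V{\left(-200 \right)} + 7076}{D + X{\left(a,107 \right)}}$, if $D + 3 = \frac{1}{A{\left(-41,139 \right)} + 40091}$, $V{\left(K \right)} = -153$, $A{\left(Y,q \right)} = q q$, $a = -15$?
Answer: $\frac{411309276}{4812373} \approx 85.469$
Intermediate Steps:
$A{\left(Y,q \right)} = q^{2}$
$D = - \frac{178235}{59412}$ ($D = -3 + \frac{1}{139^{2} + 40091} = -3 + \frac{1}{19321 + 40091} = -3 + \frac{1}{59412} = - \frac{178235}{59412} \approx -3.0$)
$\frac{V{\left(-200 \right)} + 7076}{D + X{\left(a,107 \right)}} = \frac{-153 + 7076}{- \frac{178235}{59412} + 84} = \frac{6923}{\frac{4812373}{59412}} = 6923 \cdot \frac{59412}{4812373} = \frac{411309276}{4812373}$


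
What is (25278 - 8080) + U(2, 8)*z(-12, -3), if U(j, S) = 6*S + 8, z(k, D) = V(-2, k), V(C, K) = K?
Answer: 16526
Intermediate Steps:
z(k, D) = k
U(j, S) = 8 + 6*S
(25278 - 8080) + U(2, 8)*z(-12, -3) = (25278 - 8080) + (8 + 6*8)*(-12) = 17198 + (8 + 48)*(-12) = 17198 + 56*(-12) = 17198 - 672 = 16526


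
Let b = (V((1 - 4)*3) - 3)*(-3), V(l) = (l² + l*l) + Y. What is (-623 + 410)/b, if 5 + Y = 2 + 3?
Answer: 71/159 ≈ 0.44654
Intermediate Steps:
Y = 0 (Y = -5 + (2 + 3) = -5 + 5 = 0)
V(l) = 2*l² (V(l) = (l² + l*l) + 0 = (l² + l²) + 0 = 2*l² + 0 = 2*l²)
b = -477 (b = (2*((1 - 4)*3)² - 3)*(-3) = (2*(-3*3)² - 3)*(-3) = (2*(-9)² - 3)*(-3) = (2*81 - 3)*(-3) = (162 - 3)*(-3) = 159*(-3) = -477)
(-623 + 410)/b = (-623 + 410)/(-477) = -213*(-1/477) = 71/159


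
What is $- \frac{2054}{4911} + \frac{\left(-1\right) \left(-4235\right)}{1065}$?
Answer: $\frac{1240705}{348681} \approx 3.5583$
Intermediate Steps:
$- \frac{2054}{4911} + \frac{\left(-1\right) \left(-4235\right)}{1065} = \left(-2054\right) \frac{1}{4911} + 4235 \cdot \frac{1}{1065} = - \frac{2054}{4911} + \frac{847}{213} = \frac{1240705}{348681}$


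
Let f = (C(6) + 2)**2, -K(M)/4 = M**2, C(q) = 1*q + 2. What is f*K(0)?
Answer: 0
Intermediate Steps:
C(q) = 2 + q (C(q) = q + 2 = 2 + q)
K(M) = -4*M**2
f = 100 (f = ((2 + 6) + 2)**2 = (8 + 2)**2 = 10**2 = 100)
f*K(0) = 100*(-4*0**2) = 100*(-4*0) = 100*0 = 0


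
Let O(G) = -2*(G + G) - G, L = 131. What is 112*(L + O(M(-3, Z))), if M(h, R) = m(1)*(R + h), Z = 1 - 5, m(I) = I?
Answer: 18592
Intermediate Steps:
Z = -4
M(h, R) = R + h (M(h, R) = 1*(R + h) = R + h)
O(G) = -5*G (O(G) = -4*G - G = -5*G)
112*(L + O(M(-3, Z))) = 112*(131 - 5*(-4 - 3)) = 112*(131 - 5*(-7)) = 112*(131 + 35) = 112*166 = 18592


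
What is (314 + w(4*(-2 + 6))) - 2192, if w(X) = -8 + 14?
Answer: -1872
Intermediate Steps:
w(X) = 6
(314 + w(4*(-2 + 6))) - 2192 = (314 + 6) - 2192 = 320 - 2192 = -1872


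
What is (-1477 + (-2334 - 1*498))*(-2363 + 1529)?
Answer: 3593706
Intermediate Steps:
(-1477 + (-2334 - 1*498))*(-2363 + 1529) = (-1477 + (-2334 - 498))*(-834) = (-1477 - 2832)*(-834) = -4309*(-834) = 3593706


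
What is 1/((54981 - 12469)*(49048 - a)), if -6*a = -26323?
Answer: 3/5695864040 ≈ 5.2670e-10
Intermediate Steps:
a = 26323/6 (a = -1/6*(-26323) = 26323/6 ≈ 4387.2)
1/((54981 - 12469)*(49048 - a)) = 1/((54981 - 12469)*(49048 - 1*26323/6)) = 1/(42512*(49048 - 26323/6)) = 1/(42512*(267965/6)) = (1/42512)*(6/267965) = 3/5695864040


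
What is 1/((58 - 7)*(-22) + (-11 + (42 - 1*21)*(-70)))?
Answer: -1/2603 ≈ -0.00038417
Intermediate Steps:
1/((58 - 7)*(-22) + (-11 + (42 - 1*21)*(-70))) = 1/(51*(-22) + (-11 + (42 - 21)*(-70))) = 1/(-1122 + (-11 + 21*(-70))) = 1/(-1122 + (-11 - 1470)) = 1/(-1122 - 1481) = 1/(-2603) = -1/2603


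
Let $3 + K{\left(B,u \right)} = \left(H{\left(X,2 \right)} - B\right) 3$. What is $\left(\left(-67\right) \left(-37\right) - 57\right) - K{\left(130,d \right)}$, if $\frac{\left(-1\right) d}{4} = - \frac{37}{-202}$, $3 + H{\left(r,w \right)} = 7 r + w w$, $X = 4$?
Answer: $2728$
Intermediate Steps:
$H{\left(r,w \right)} = -3 + w^{2} + 7 r$ ($H{\left(r,w \right)} = -3 + \left(7 r + w w\right) = -3 + \left(7 r + w^{2}\right) = -3 + \left(w^{2} + 7 r\right) = -3 + w^{2} + 7 r$)
$d = - \frac{74}{101}$ ($d = - 4 \left(- \frac{37}{-202}\right) = - 4 \left(\left(-37\right) \left(- \frac{1}{202}\right)\right) = \left(-4\right) \frac{37}{202} = - \frac{74}{101} \approx -0.73267$)
$K{\left(B,u \right)} = 84 - 3 B$ ($K{\left(B,u \right)} = -3 + \left(\left(-3 + 2^{2} + 7 \cdot 4\right) - B\right) 3 = -3 + \left(\left(-3 + 4 + 28\right) - B\right) 3 = -3 + \left(29 - B\right) 3 = -3 - \left(-87 + 3 B\right) = 84 - 3 B$)
$\left(\left(-67\right) \left(-37\right) - 57\right) - K{\left(130,d \right)} = \left(\left(-67\right) \left(-37\right) - 57\right) - \left(84 - 390\right) = \left(2479 - 57\right) - \left(84 - 390\right) = 2422 - -306 = 2422 + 306 = 2728$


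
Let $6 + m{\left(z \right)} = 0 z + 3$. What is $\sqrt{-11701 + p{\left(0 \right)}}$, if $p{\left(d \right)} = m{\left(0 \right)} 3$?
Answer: $i \sqrt{11710} \approx 108.21 i$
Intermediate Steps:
$m{\left(z \right)} = -3$ ($m{\left(z \right)} = -6 + \left(0 z + 3\right) = -6 + \left(0 + 3\right) = -6 + 3 = -3$)
$p{\left(d \right)} = -9$ ($p{\left(d \right)} = \left(-3\right) 3 = -9$)
$\sqrt{-11701 + p{\left(0 \right)}} = \sqrt{-11701 - 9} = \sqrt{-11710} = i \sqrt{11710}$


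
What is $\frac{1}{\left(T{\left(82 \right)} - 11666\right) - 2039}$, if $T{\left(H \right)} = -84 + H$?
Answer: $- \frac{1}{13707} \approx -7.2955 \cdot 10^{-5}$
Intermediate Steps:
$\frac{1}{\left(T{\left(82 \right)} - 11666\right) - 2039} = \frac{1}{\left(\left(-84 + 82\right) - 11666\right) - 2039} = \frac{1}{\left(-2 - 11666\right) - 2039} = \frac{1}{-11668 - 2039} = \frac{1}{-13707} = - \frac{1}{13707}$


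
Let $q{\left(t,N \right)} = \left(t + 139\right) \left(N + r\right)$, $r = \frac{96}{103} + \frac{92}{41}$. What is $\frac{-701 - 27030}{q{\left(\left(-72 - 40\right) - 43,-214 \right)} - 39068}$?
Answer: $\frac{10646183}{13703564} \approx 0.77689$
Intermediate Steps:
$r = \frac{13412}{4223}$ ($r = 96 \cdot \frac{1}{103} + 92 \cdot \frac{1}{41} = \frac{96}{103} + \frac{92}{41} = \frac{13412}{4223} \approx 3.1759$)
$q{\left(t,N \right)} = \left(139 + t\right) \left(\frac{13412}{4223} + N\right)$ ($q{\left(t,N \right)} = \left(t + 139\right) \left(N + \frac{13412}{4223}\right) = \left(139 + t\right) \left(\frac{13412}{4223} + N\right)$)
$\frac{-701 - 27030}{q{\left(\left(-72 - 40\right) - 43,-214 \right)} - 39068} = \frac{-701 - 27030}{\left(\frac{1864268}{4223} + 139 \left(-214\right) + \frac{13412 \left(\left(-72 - 40\right) - 43\right)}{4223} - 214 \left(\left(-72 - 40\right) - 43\right)\right) - 39068} = - \frac{27731}{\left(\frac{1864268}{4223} - 29746 + \frac{13412 \left(-112 - 43\right)}{4223} - 214 \left(-112 - 43\right)\right) - 39068} = - \frac{27731}{\left(\frac{1864268}{4223} - 29746 + \frac{13412}{4223} \left(-155\right) - -33170\right) - 39068} = - \frac{27731}{\left(\frac{1864268}{4223} - 29746 - \frac{2078860}{4223} + 33170\right) - 39068} = - \frac{27731}{\frac{14244960}{4223} - 39068} = - \frac{27731}{- \frac{150739204}{4223}} = \left(-27731\right) \left(- \frac{4223}{150739204}\right) = \frac{10646183}{13703564}$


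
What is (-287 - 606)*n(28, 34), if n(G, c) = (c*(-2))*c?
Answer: 2064616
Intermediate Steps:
n(G, c) = -2*c² (n(G, c) = (-2*c)*c = -2*c²)
(-287 - 606)*n(28, 34) = (-287 - 606)*(-2*34²) = -(-1786)*1156 = -893*(-2312) = 2064616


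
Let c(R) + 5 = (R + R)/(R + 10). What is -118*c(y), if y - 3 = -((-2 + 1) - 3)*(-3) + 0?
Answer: 2714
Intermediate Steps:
y = -9 (y = 3 + (-((-2 + 1) - 3)*(-3) + 0) = 3 + (-(-1 - 3)*(-3) + 0) = 3 + (-1*(-4)*(-3) + 0) = 3 + (4*(-3) + 0) = 3 + (-12 + 0) = 3 - 12 = -9)
c(R) = -5 + 2*R/(10 + R) (c(R) = -5 + (R + R)/(R + 10) = -5 + (2*R)/(10 + R) = -5 + 2*R/(10 + R))
-118*c(y) = -118*(-50 - 3*(-9))/(10 - 9) = -118*(-50 + 27)/1 = -118*(-23) = 2714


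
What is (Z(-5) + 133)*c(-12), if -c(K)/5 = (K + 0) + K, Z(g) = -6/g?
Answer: 16104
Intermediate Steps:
c(K) = -10*K (c(K) = -5*((K + 0) + K) = -5*(K + K) = -10*K)
(Z(-5) + 133)*c(-12) = (-6/(-5) + 133)*(-10*(-12)) = (-6*(-⅕) + 133)*120 = (6/5 + 133)*120 = (671/5)*120 = 16104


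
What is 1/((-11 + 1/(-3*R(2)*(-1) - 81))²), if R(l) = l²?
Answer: 4761/577600 ≈ 0.0082427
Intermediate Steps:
1/((-11 + 1/(-3*R(2)*(-1) - 81))²) = 1/((-11 + 1/(-3*2²*(-1) - 81))²) = 1/((-11 + 1/(-3*4*(-1) - 81))²) = 1/((-11 + 1/(-12*(-1) - 81))²) = 1/((-11 + 1/(12 - 81))²) = 1/((-11 + 1/(-69))²) = 1/((-11 - 1/69)²) = 1/((-760/69)²) = 1/(577600/4761) = 4761/577600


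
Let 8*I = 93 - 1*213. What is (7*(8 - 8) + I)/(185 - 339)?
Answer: 15/154 ≈ 0.097403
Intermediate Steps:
I = -15 (I = (93 - 1*213)/8 = (93 - 213)/8 = (⅛)*(-120) = -15)
(7*(8 - 8) + I)/(185 - 339) = (7*(8 - 8) - 15)/(185 - 339) = (7*0 - 15)/(-154) = (0 - 15)*(-1/154) = -15*(-1/154) = 15/154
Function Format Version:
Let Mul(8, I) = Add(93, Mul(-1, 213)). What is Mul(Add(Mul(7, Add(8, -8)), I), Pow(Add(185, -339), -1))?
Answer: Rational(15, 154) ≈ 0.097403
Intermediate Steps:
I = -15 (I = Mul(Rational(1, 8), Add(93, Mul(-1, 213))) = Mul(Rational(1, 8), Add(93, -213)) = Mul(Rational(1, 8), -120) = -15)
Mul(Add(Mul(7, Add(8, -8)), I), Pow(Add(185, -339), -1)) = Mul(Add(Mul(7, Add(8, -8)), -15), Pow(Add(185, -339), -1)) = Mul(Add(Mul(7, 0), -15), Pow(-154, -1)) = Mul(Add(0, -15), Rational(-1, 154)) = Mul(-15, Rational(-1, 154)) = Rational(15, 154)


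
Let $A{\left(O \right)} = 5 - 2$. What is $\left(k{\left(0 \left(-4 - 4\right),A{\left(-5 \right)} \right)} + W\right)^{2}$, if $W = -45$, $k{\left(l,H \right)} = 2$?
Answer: $1849$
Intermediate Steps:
$A{\left(O \right)} = 3$
$\left(k{\left(0 \left(-4 - 4\right),A{\left(-5 \right)} \right)} + W\right)^{2} = \left(2 - 45\right)^{2} = \left(-43\right)^{2} = 1849$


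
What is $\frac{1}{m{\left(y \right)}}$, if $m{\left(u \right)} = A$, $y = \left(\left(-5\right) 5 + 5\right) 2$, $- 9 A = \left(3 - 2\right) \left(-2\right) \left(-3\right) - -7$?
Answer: $- \frac{9}{13} \approx -0.69231$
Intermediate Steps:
$A = - \frac{13}{9}$ ($A = - \frac{\left(3 - 2\right) \left(-2\right) \left(-3\right) - -7}{9} = - \frac{\left(3 - 2\right) \left(-2\right) \left(-3\right) + 7}{9} = - \frac{1 \left(-2\right) \left(-3\right) + 7}{9} = - \frac{\left(-2\right) \left(-3\right) + 7}{9} = - \frac{6 + 7}{9} = \left(- \frac{1}{9}\right) 13 = - \frac{13}{9} \approx -1.4444$)
$y = -40$ ($y = \left(-25 + 5\right) 2 = \left(-20\right) 2 = -40$)
$m{\left(u \right)} = - \frac{13}{9}$
$\frac{1}{m{\left(y \right)}} = \frac{1}{- \frac{13}{9}} = - \frac{9}{13}$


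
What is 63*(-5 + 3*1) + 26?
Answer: -100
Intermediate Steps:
63*(-5 + 3*1) + 26 = 63*(-5 + 3) + 26 = 63*(-2) + 26 = -126 + 26 = -100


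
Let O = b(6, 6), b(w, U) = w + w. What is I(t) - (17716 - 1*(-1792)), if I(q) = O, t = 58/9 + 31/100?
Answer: -19496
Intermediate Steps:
t = 6079/900 (t = 58*(1/9) + 31*(1/100) = 58/9 + 31/100 = 6079/900 ≈ 6.7544)
b(w, U) = 2*w
O = 12 (O = 2*6 = 12)
I(q) = 12
I(t) - (17716 - 1*(-1792)) = 12 - (17716 - 1*(-1792)) = 12 - (17716 + 1792) = 12 - 1*19508 = 12 - 19508 = -19496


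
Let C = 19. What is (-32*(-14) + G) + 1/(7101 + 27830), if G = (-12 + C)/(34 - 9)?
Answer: 391471742/873275 ≈ 448.28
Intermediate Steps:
G = 7/25 (G = (-12 + 19)/(34 - 9) = 7/25 ≈ 0.28000)
(-32*(-14) + G) + 1/(7101 + 27830) = (-32*(-14) + 7/25) + 1/(7101 + 27830) = (448 + 7/25) + 1/34931 = 11207/25 + 1/34931 = 391471742/873275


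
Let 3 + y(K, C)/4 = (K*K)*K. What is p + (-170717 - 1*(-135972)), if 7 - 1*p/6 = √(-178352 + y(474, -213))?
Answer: -34703 - 12*√106451833 ≈ -1.5851e+5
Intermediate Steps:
y(K, C) = -12 + 4*K³ (y(K, C) = -12 + 4*((K*K)*K) = -12 + 4*(K²*K) = -12 + 4*K³)
p = 42 - 12*√106451833 (p = 42 - 6*√(-178352 + (-12 + 4*474³)) = 42 - 6*√(-178352 + (-12 + 4*106496424)) = 42 - 6*√(-178352 + (-12 + 425985696)) = 42 - 6*√(-178352 + 425985684) = 42 - 12*√106451833 ≈ -1.2377e+5)
p + (-170717 - 1*(-135972)) = (42 - 12*√106451833) + (-170717 - 1*(-135972)) = (42 - 12*√106451833) + (-170717 + 135972) = (42 - 12*√106451833) - 34745 = -34703 - 12*√106451833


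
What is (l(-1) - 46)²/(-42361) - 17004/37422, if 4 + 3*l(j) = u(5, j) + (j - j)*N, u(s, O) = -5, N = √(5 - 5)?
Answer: -12275101/24018687 ≈ -0.51106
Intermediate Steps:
N = 0 (N = √0 = 0)
l(j) = -3 (l(j) = -4/3 + (-5 + (j - j)*0)/3 = -4/3 + (-5 + 0*0)/3 = -4/3 + (-5 + 0)/3 = -4/3 + (⅓)*(-5) = -4/3 - 5/3 = -3)
(l(-1) - 46)²/(-42361) - 17004/37422 = (-3 - 46)²/(-42361) - 17004/37422 = (-49)²*(-1/42361) - 17004*1/37422 = 2401*(-1/42361) - 2834/6237 = -2401/42361 - 2834/6237 = -12275101/24018687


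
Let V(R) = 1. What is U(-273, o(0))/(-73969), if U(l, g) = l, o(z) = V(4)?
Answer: 39/10567 ≈ 0.0036907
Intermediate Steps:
o(z) = 1
U(-273, o(0))/(-73969) = -273/(-73969) = -273*(-1/73969) = 39/10567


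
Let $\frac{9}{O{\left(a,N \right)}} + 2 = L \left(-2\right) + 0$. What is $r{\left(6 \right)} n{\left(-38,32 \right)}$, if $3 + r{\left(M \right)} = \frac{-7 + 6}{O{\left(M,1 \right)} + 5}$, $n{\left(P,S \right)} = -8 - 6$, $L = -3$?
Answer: $\frac{1274}{29} \approx 43.931$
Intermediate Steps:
$n{\left(P,S \right)} = -14$
$O{\left(a,N \right)} = \frac{9}{4}$ ($O{\left(a,N \right)} = \frac{9}{-2 + \left(\left(-3\right) \left(-2\right) + 0\right)} = \frac{9}{-2 + \left(6 + 0\right)} = \frac{9}{-2 + 6} = \frac{9}{4}$)
$r{\left(M \right)} = - \frac{91}{29}$ ($r{\left(M \right)} = -3 + \frac{-7 + 6}{\frac{9}{4} + 5} = -3 - \frac{1}{\frac{29}{4}} = -3 - \frac{4}{29} = - \frac{91}{29}$)
$r{\left(6 \right)} n{\left(-38,32 \right)} = \left(- \frac{91}{29}\right) \left(-14\right) = \frac{1274}{29}$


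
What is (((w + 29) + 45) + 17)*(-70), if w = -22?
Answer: -4830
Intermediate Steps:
(((w + 29) + 45) + 17)*(-70) = (((-22 + 29) + 45) + 17)*(-70) = ((7 + 45) + 17)*(-70) = (52 + 17)*(-70) = 69*(-70) = -4830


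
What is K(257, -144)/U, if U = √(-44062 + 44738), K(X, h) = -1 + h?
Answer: -145/26 ≈ -5.5769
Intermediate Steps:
U = 26 (U = √676 = 26)
K(257, -144)/U = (-1 - 144)/26 = -145*1/26 = -145/26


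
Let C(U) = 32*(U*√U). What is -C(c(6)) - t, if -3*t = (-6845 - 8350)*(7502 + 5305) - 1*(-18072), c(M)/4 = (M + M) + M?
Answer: -64861431 - 13824*√2 ≈ -6.4881e+7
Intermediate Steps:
c(M) = 12*M (c(M) = 4*((M + M) + M) = 4*(2*M + M) = 4*(3*M) = 12*M)
C(U) = 32*U^(3/2)
t = 64861431 (t = -((-6845 - 8350)*(7502 + 5305) - 1*(-18072))/3 = -(-15195*12807 + 18072)/3 = -(-194602365 + 18072)/3 = -⅓*(-194584293) = 64861431)
-C(c(6)) - t = -32*(12*6)^(3/2) - 1*64861431 = -32*72^(3/2) - 64861431 = -32*432*√2 - 64861431 = -13824*√2 - 64861431 = -64861431 - 13824*√2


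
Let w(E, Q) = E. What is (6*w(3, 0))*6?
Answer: 108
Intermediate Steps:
(6*w(3, 0))*6 = (6*3)*6 = 18*6 = 108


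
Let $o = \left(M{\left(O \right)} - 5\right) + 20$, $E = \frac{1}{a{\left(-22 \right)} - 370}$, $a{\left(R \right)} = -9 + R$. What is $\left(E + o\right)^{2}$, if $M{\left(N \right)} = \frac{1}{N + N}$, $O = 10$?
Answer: $\frac{14563903761}{64320400} \approx 226.43$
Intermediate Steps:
$M{\left(N \right)} = \frac{1}{2 N}$
$E = - \frac{1}{401}$ ($E = \frac{1}{\left(-9 - 22\right) - 370} = \frac{1}{-31 - 370} = \frac{1}{-401} = - \frac{1}{401} \approx -0.0024938$)
$o = \frac{301}{20}$ ($o = \left(\frac{1}{2 \cdot 10} - 5\right) + 20 = \left(\frac{1}{2} \cdot \frac{1}{10} - 5\right) + 20 = \left(\frac{1}{20} - 5\right) + 20 = - \frac{99}{20} + 20 = \frac{301}{20} \approx 15.05$)
$\left(E + o\right)^{2} = \left(- \frac{1}{401} + \frac{301}{20}\right)^{2} = \left(\frac{120681}{8020}\right)^{2} = \frac{14563903761}{64320400}$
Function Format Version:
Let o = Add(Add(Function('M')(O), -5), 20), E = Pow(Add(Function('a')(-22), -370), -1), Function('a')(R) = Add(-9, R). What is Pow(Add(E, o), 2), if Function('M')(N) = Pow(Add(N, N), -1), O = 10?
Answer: Rational(14563903761, 64320400) ≈ 226.43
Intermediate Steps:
Function('M')(N) = Mul(Rational(1, 2), Pow(N, -1)) (Function('M')(N) = Pow(Mul(2, N), -1) = Mul(Rational(1, 2), Pow(N, -1)))
E = Rational(-1, 401) (E = Pow(Add(Add(-9, -22), -370), -1) = Pow(Add(-31, -370), -1) = Pow(-401, -1) = Rational(-1, 401) ≈ -0.0024938)
o = Rational(301, 20) (o = Add(Add(Mul(Rational(1, 2), Pow(10, -1)), -5), 20) = Add(Add(Mul(Rational(1, 2), Rational(1, 10)), -5), 20) = Add(Add(Rational(1, 20), -5), 20) = Add(Rational(-99, 20), 20) = Rational(301, 20) ≈ 15.050)
Pow(Add(E, o), 2) = Pow(Add(Rational(-1, 401), Rational(301, 20)), 2) = Pow(Rational(120681, 8020), 2) = Rational(14563903761, 64320400)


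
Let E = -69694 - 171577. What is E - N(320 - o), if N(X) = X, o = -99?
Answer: -241690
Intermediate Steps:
E = -241271
E - N(320 - o) = -241271 - (320 - 1*(-99)) = -241271 - (320 + 99) = -241271 - 1*419 = -241271 - 419 = -241690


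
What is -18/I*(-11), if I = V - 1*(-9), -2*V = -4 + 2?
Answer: 99/5 ≈ 19.800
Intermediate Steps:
V = 1 (V = -(-4 + 2)/2 = -1/2*(-2) = 1)
I = 10 (I = 1 - 1*(-9) = 1 + 9 = 10)
-18/I*(-11) = -18/10*(-11) = -18*1/10*(-11) = -9/5*(-11) = 99/5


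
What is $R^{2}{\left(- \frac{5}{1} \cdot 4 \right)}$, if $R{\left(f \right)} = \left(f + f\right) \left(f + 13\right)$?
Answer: $78400$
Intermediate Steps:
$R{\left(f \right)} = 2 f \left(13 + f\right)$
$R^{2}{\left(- \frac{5}{1} \cdot 4 \right)} = \left(2 - \frac{5}{1} \cdot 4 \left(13 + - \frac{5}{1} \cdot 4\right)\right)^{2} = \left(2 \left(-5\right) 1 \cdot 4 \left(13 + \left(-5\right) 1 \cdot 4\right)\right)^{2} = \left(2 \left(\left(-5\right) 4\right) \left(13 - 20\right)\right)^{2} = \left(2 \left(-20\right) \left(13 - 20\right)\right)^{2} = \left(2 \left(-20\right) \left(-7\right)\right)^{2} = 280^{2} = 78400$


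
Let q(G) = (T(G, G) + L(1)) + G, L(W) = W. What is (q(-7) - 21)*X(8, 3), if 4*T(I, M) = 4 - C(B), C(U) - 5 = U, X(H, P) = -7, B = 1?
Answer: 385/2 ≈ 192.50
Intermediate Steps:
C(U) = 5 + U
T(I, M) = -½ (T(I, M) = (4 - (5 + 1))/4 = (4 - 1*6)/4 = (4 - 6)/4 = (¼)*(-2) = -½)
q(G) = ½ + G (q(G) = (-½ + 1) + G = ½ + G)
(q(-7) - 21)*X(8, 3) = ((½ - 7) - 21)*(-7) = (-13/2 - 21)*(-7) = -55/2*(-7) = 385/2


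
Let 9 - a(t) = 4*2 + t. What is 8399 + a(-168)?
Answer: 8568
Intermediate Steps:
a(t) = 1 - t (a(t) = 9 - (4*2 + t) = 9 - (8 + t) = 9 + (-8 - t) = 1 - t)
8399 + a(-168) = 8399 + (1 - 1*(-168)) = 8399 + (1 + 168) = 8399 + 169 = 8568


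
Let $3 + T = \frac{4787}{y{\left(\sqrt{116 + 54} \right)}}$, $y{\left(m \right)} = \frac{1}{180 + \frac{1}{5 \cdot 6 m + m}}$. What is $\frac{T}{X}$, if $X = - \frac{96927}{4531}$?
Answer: $- \frac{1301389289}{32309} - \frac{21689897 \sqrt{170}}{510805290} \approx -40280.0$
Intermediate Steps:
$y{\left(m \right)} = \frac{1}{180 + \frac{1}{31 m}}$ ($y{\left(m \right)} = \frac{1}{180 + \frac{1}{30 m + m}} = \frac{1}{180 + \frac{1}{31 m}}$)
$X = - \frac{96927}{4531}$ ($X = \left(-96927\right) \frac{1}{4531} = - \frac{96927}{4531} \approx -21.392$)
$T = -3 + \frac{4787 \sqrt{170} \left(1 + 5580 \sqrt{170}\right)}{5270}$ ($T = -3 + \frac{4787}{31 \sqrt{116 + 54} \frac{1}{1 + 5580 \sqrt{116 + 54}}} = -3 + \frac{4787}{31 \sqrt{170} \frac{1}{1 + 5580 \sqrt{170}}} = -3 + 4787 \frac{\sqrt{170} \left(1 + 5580 \sqrt{170}\right)}{5270} = -3 + \frac{4787 \sqrt{170} \left(1 + 5580 \sqrt{170}\right)}{5270} \approx 8.6167 \cdot 10^{5}$)
$\frac{T}{X} = \frac{861657 + \frac{4787 \sqrt{170}}{5270}}{- \frac{96927}{4531}} = \left(861657 + \frac{4787 \sqrt{170}}{5270}\right) \left(- \frac{4531}{96927}\right) = - \frac{1301389289}{32309} - \frac{21689897 \sqrt{170}}{510805290}$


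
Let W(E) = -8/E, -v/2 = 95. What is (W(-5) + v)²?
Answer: 887364/25 ≈ 35495.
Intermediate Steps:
v = -190 (v = -2*95 = -190)
(W(-5) + v)² = (-8/(-5) - 190)² = (-8*(-⅕) - 190)² = (8/5 - 190)² = (-942/5)² = 887364/25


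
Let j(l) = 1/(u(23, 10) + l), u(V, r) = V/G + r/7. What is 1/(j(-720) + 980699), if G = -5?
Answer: 25311/24822472354 ≈ 1.0197e-6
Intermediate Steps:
u(V, r) = -V/5 + r/7 (u(V, r) = V/(-5) + r/7 = V*(-⅕) + r*(⅐) = -V/5 + r/7)
j(l) = 1/(-111/35 + l) (j(l) = 1/((-⅕*23 + (⅐)*10) + l) = 1/((-23/5 + 10/7) + l) = 1/(-111/35 + l))
1/(j(-720) + 980699) = 1/(35/(-111 + 35*(-720)) + 980699) = 1/(35/(-111 - 25200) + 980699) = 1/(35/(-25311) + 980699) = 1/(35*(-1/25311) + 980699) = 1/(-35/25311 + 980699) = 1/(24822472354/25311) = 25311/24822472354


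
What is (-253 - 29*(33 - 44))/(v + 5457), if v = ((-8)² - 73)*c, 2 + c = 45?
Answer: 11/845 ≈ 0.013018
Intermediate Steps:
c = 43 (c = -2 + 45 = 43)
v = -387 (v = ((-8)² - 73)*43 = (64 - 73)*43 = -9*43 = -387)
(-253 - 29*(33 - 44))/(v + 5457) = (-253 - 29*(33 - 44))/(-387 + 5457) = (-253 - 29*(-11))/5070 = (-253 + 319)*(1/5070) = 66*(1/5070) = 11/845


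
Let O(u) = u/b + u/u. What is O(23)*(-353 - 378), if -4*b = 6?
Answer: 31433/3 ≈ 10478.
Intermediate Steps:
b = -3/2 (b = -¼*6 = -3/2 ≈ -1.5000)
O(u) = 1 - 2*u/3 (O(u) = u/(-3/2) + u/u = u*(-⅔) + 1 = -2*u/3 + 1 = 1 - 2*u/3)
O(23)*(-353 - 378) = (1 - ⅔*23)*(-353 - 378) = (1 - 46/3)*(-731) = -43/3*(-731) = 31433/3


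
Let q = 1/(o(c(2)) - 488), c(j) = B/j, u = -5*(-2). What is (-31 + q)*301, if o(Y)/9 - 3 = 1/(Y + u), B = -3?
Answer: -10423458/1117 ≈ -9331.7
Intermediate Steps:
u = 10
c(j) = -3/j
o(Y) = 27 + 9/(10 + Y) (o(Y) = 27 + 9/(Y + 10) = 27 + 9/(10 + Y))
q = -17/7819 (q = 1/(9*(31 + 3*(-3/2))/(10 - 3/2) - 488) = 1/(9*(31 - 9/2)/(17/2) - 488) = 1/(9*(2/17)*(53/2) - 488) = 1/(477/17 - 488) = 1/(-7819/17) = -17/7819 ≈ -0.0021742)
(-31 + q)*301 = (-31 - 17/7819)*301 = -242406/7819*301 = -10423458/1117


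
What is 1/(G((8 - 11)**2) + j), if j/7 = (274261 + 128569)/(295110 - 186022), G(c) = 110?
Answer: 7792/1058535 ≈ 0.0073611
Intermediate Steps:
j = 201415/7792 (j = 7*((274261 + 128569)/(295110 - 186022)) = 7*(402830/109088) = 7*(402830*(1/109088)) = 7*(201415/54544) = 201415/7792 ≈ 25.849)
1/(G((8 - 11)**2) + j) = 1/(110 + 201415/7792) = 1/(1058535/7792) = 7792/1058535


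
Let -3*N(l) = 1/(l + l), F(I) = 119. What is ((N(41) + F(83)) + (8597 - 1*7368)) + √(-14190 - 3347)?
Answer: 331607/246 + I*√17537 ≈ 1348.0 + 132.43*I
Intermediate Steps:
N(l) = -1/(6*l) (N(l) = -1/(3*(l + l)) = -1/(2*l)/3 = -1/(6*l))
((N(41) + F(83)) + (8597 - 1*7368)) + √(-14190 - 3347) = ((-⅙/41 + 119) + (8597 - 1*7368)) + √(-14190 - 3347) = ((-⅙*1/41 + 119) + (8597 - 7368)) + √(-17537) = ((-1/246 + 119) + 1229) + I*√17537 = (29273/246 + 1229) + I*√17537 = 331607/246 + I*√17537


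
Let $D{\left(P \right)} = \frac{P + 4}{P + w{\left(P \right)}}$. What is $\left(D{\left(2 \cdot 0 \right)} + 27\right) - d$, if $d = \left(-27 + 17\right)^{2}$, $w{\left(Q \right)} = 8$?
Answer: $- \frac{145}{2} \approx -72.5$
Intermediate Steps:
$D{\left(P \right)} = \frac{4 + P}{8 + P}$ ($D{\left(P \right)} = \frac{P + 4}{P + 8} = \frac{4 + P}{8 + P}$)
$d = 100$ ($d = \left(-10\right)^{2} = 100$)
$\left(D{\left(2 \cdot 0 \right)} + 27\right) - d = \left(\frac{4 + 2 \cdot 0}{8 + 2 \cdot 0} + 27\right) - 100 = \left(\frac{4 + 0}{8 + 0} + 27\right) - 100 = \left(\frac{1}{8} \cdot 4 + 27\right) - 100 = \left(\frac{1}{2} + 27\right) - 100 = \frac{55}{2} - 100 = - \frac{145}{2}$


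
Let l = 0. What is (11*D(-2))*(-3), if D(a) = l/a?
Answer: 0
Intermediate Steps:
D(a) = 0 (D(a) = 0/a = 0)
(11*D(-2))*(-3) = (11*0)*(-3) = 0*(-3) = 0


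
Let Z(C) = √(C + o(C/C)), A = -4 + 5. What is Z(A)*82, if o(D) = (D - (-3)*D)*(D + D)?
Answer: 246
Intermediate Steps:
A = 1
o(D) = 8*D² (o(D) = (D + 3*D)*(2*D) = (4*D)*(2*D) = 8*D²)
Z(C) = √(8 + C) (Z(C) = √(C + 8*(C/C)²) = √(C + 8*1²) = √(C + 8*1) = √(C + 8) = √(8 + C))
Z(A)*82 = √(8 + 1)*82 = √9*82 = 3*82 = 246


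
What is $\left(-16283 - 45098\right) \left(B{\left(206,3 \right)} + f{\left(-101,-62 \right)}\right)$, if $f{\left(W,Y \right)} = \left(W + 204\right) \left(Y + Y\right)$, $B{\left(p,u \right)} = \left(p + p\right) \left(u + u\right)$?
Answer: $632224300$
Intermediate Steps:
$B{\left(p,u \right)} = 4 p u$ ($B{\left(p,u \right)} = 2 p 2 u = 4 p u$)
$f{\left(W,Y \right)} = 2 Y \left(204 + W\right)$ ($f{\left(W,Y \right)} = \left(204 + W\right) 2 Y = 2 Y \left(204 + W\right)$)
$\left(-16283 - 45098\right) \left(B{\left(206,3 \right)} + f{\left(-101,-62 \right)}\right) = \left(-16283 - 45098\right) \left(4 \cdot 206 \cdot 3 + 2 \left(-62\right) \left(204 - 101\right)\right) = - 61381 \left(2472 + 2 \left(-62\right) 103\right) = - 61381 \left(2472 - 12772\right) = \left(-61381\right) \left(-10300\right) = 632224300$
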